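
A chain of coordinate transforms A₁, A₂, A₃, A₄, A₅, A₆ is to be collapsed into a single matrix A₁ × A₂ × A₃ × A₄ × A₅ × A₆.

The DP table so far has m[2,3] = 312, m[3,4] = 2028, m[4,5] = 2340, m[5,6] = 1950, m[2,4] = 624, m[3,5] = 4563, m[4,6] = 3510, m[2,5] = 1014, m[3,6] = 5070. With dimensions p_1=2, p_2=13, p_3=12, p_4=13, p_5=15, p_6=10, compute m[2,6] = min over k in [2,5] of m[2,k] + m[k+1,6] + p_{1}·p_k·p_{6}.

1314

m[2,6] = min over k∈[2,5] of m[2,k]+m[k+1,6]+p_{1}·p_k·p_{6}.
k=2: 0 + 5070 + 2·13·10 = 5330; k=3: 312 + 3510 + 2·12·10 = 4062; k=4: 624 + 1950 + 2·13·10 = 2834; k=5: 1014 + 0 + 2·15·10 = 1314.
Minimum: 1314 at k=5.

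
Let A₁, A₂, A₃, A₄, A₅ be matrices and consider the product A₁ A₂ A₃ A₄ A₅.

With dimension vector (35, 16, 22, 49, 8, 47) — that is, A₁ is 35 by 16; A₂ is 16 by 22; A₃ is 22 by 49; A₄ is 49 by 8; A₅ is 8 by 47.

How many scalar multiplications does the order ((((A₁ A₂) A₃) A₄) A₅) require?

76930

(A₁ A₂): 35×16 by 16×22 → 35×22, cost 35·16·22 = 12320
((A₁ A₂) A₃): 35×22 by 22×49 → 35×49, cost 35·22·49 = 37730; cumulative 50050
(((A₁ A₂) A₃) A₄): 35×49 by 49×8 → 35×8, cost 35·49·8 = 13720; cumulative 63770
((((A₁ A₂) A₃) A₄) A₅): 35×8 by 8×47 → 35×47, cost 35·8·47 = 13160; cumulative 76930
Total: 76930 scalar multiplications.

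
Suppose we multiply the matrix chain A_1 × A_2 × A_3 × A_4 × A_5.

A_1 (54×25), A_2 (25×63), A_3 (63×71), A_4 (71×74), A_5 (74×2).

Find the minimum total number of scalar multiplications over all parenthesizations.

Adjacent pairs: A_1A_2 = 54·25·63 = 85050; A_2A_3 = 25·63·71 = 111825; A_3A_4 = 63·71·74 = 331002; A_4A_5 = 71·74·2 = 10508.
Length 3: A_1..A_3: k=1: 0+111825+54·25·71=207675; k=2: 85050+0+54·63·71=326592 → min 207675 | A_2..A_4: k=2: 0+331002+25·63·74=447552; k=3: 111825+0+25·71·74=243175 → min 243175 | A_3..A_5: k=3: 0+10508+63·71·2=19454; k=4: 331002+0+63·74·2=340326 → min 19454.
Length 4: A_1..A_4: k=1: 0+243175+54·25·74=343075; k=2: 85050+331002+54·63·74=667800; k=3: 207675+0+54·71·74=491391 → min 343075 | A_2..A_5: k=2: 0+19454+25·63·2=22604; k=3: 111825+10508+25·71·2=125883; k=4: 243175+0+25·74·2=246875 → min 22604.
Length 5: A_1..A_5: k=1: 0+22604+54·25·2=25304; k=2: 85050+19454+54·63·2=111308; k=3: 207675+10508+54·71·2=225851; k=4: 343075+0+54·74·2=351067 → min 25304.
Optimal order: (A_1 × (A_2 × (A_3 × (A_4 × A_5)))) with cost 25304.

25304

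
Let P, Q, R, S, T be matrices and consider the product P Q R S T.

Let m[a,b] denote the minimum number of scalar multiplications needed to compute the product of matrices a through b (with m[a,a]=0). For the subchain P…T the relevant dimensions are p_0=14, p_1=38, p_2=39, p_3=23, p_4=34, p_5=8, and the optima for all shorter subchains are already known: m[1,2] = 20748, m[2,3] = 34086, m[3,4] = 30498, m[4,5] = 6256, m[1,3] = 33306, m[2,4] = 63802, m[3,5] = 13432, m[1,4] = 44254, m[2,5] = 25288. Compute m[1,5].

m[1,5] = min over k∈[1,4] of m[1,k]+m[k+1,5]+p_{0}·p_k·p_{5}.
k=1: 0 + 25288 + 14·38·8 = 29544; k=2: 20748 + 13432 + 14·39·8 = 38548; k=3: 33306 + 6256 + 14·23·8 = 42138; k=4: 44254 + 0 + 14·34·8 = 48062.
Minimum: 29544 at k=1.

29544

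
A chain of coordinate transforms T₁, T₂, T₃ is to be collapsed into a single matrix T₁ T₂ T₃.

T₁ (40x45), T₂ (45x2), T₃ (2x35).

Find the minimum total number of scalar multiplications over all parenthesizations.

6400

Order (T₁ (T₂ T₃)): (T₂ T₃): 45×2 by 2×35 → 45×35, cost 45·2·35 = 3150; (T₁ (T₂ T₃)): 40×45 by 45×35 → 40×35, cost 40·45·35 = 63000; cumulative 66150. Total 66150.
Order ((T₁ T₂) T₃): (T₁ T₂): 40×45 by 45×2 → 40×2, cost 40·45·2 = 3600; ((T₁ T₂) T₃): 40×2 by 2×35 → 40×35, cost 40·2·35 = 2800; cumulative 6400. Total 6400.
Minimum: 6400.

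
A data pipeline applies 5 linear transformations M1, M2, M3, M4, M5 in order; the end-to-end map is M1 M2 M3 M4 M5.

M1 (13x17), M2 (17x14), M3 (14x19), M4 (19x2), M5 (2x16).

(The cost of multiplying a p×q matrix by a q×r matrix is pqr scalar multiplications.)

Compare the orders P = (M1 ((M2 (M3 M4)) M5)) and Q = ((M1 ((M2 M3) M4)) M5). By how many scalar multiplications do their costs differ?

Order P = (M1 ((M2 (M3 M4)) M5)): (M3 M4): 14×19 by 19×2 → 14×2, cost 14·19·2 = 532; (M2 (M3 M4)): 17×14 by 14×2 → 17×2, cost 17·14·2 = 476; cumulative 1008; ((M2 (M3 M4)) M5): 17×2 by 2×16 → 17×16, cost 17·2·16 = 544; cumulative 1552; (M1 ((M2 (M3 M4)) M5)): 13×17 by 17×16 → 13×16, cost 13·17·16 = 3536; cumulative 5088. Total 5088.
Order Q = ((M1 ((M2 M3) M4)) M5): (M2 M3): 17×14 by 14×19 → 17×19, cost 17·14·19 = 4522; ((M2 M3) M4): 17×19 by 19×2 → 17×2, cost 17·19·2 = 646; cumulative 5168; (M1 ((M2 M3) M4)): 13×17 by 17×2 → 13×2, cost 13·17·2 = 442; cumulative 5610; ((M1 ((M2 M3) M4)) M5): 13×2 by 2×16 → 13×16, cost 13·2·16 = 416; cumulative 6026. Total 6026.
Difference: |5088 − 6026| = 938.

938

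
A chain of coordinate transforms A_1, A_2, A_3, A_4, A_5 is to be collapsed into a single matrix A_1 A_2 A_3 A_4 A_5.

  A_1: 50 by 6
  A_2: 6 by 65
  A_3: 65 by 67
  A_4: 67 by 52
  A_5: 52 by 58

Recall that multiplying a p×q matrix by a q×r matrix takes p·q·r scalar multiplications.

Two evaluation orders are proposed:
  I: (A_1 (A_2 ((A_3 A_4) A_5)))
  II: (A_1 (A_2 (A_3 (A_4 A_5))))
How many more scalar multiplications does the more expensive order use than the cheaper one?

Order I = (A_1 (A_2 ((A_3 A_4) A_5))): (A_3 A_4): 65×67 by 67×52 → 65×52, cost 65·67·52 = 226460; ((A_3 A_4) A_5): 65×52 by 52×58 → 65×58, cost 65·52·58 = 196040; cumulative 422500; (A_2 ((A_3 A_4) A_5)): 6×65 by 65×58 → 6×58, cost 6·65·58 = 22620; cumulative 445120; (A_1 (A_2 ((A_3 A_4) A_5))): 50×6 by 6×58 → 50×58, cost 50·6·58 = 17400; cumulative 462520. Total 462520.
Order II = (A_1 (A_2 (A_3 (A_4 A_5)))): (A_4 A_5): 67×52 by 52×58 → 67×58, cost 67·52·58 = 202072; (A_3 (A_4 A_5)): 65×67 by 67×58 → 65×58, cost 65·67·58 = 252590; cumulative 454662; (A_2 (A_3 (A_4 A_5))): 6×65 by 65×58 → 6×58, cost 6·65·58 = 22620; cumulative 477282; (A_1 (A_2 (A_3 (A_4 A_5)))): 50×6 by 6×58 → 50×58, cost 50·6·58 = 17400; cumulative 494682. Total 494682.
Difference: |462520 − 494682| = 32162.

32162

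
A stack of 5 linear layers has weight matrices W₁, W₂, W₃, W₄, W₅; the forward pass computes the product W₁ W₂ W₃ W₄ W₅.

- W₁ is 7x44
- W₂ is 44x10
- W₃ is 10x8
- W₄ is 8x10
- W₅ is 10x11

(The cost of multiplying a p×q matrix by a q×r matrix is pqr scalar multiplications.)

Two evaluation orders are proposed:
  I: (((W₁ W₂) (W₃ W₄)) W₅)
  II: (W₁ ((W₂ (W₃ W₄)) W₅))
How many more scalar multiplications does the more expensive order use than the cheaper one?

8078

Order I = (((W₁ W₂) (W₃ W₄)) W₅): (W₁ W₂): 7×44 by 44×10 → 7×10, cost 7·44·10 = 3080; (W₃ W₄): 10×8 by 8×10 → 10×10, cost 10·8·10 = 800; ((W₁ W₂) (W₃ W₄)): 7×10 by 10×10 → 7×10, cost 7·10·10 = 700; cumulative 4580; (((W₁ W₂) (W₃ W₄)) W₅): 7×10 by 10×11 → 7×11, cost 7·10·11 = 770; cumulative 5350. Total 5350.
Order II = (W₁ ((W₂ (W₃ W₄)) W₅)): (W₃ W₄): 10×8 by 8×10 → 10×10, cost 10·8·10 = 800; (W₂ (W₃ W₄)): 44×10 by 10×10 → 44×10, cost 44·10·10 = 4400; cumulative 5200; ((W₂ (W₃ W₄)) W₅): 44×10 by 10×11 → 44×11, cost 44·10·11 = 4840; cumulative 10040; (W₁ ((W₂ (W₃ W₄)) W₅)): 7×44 by 44×11 → 7×11, cost 7·44·11 = 3388; cumulative 13428. Total 13428.
Difference: |5350 − 13428| = 8078.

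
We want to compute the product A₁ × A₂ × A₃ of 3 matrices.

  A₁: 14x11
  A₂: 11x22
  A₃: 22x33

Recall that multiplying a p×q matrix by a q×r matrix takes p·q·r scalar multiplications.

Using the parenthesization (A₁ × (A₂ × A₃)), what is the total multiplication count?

13068

(A₂ × A₃): 11×22 by 22×33 → 11×33, cost 11·22·33 = 7986
(A₁ × (A₂ × A₃)): 14×11 by 11×33 → 14×33, cost 14·11·33 = 5082; cumulative 13068
Total: 13068 scalar multiplications.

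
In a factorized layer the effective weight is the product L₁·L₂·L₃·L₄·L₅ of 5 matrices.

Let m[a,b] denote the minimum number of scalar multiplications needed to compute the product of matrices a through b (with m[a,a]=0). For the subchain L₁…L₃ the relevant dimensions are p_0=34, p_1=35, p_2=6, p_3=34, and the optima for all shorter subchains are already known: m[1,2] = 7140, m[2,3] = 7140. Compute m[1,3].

14076

m[1,3] = min over k∈[1,2] of m[1,k]+m[k+1,3]+p_{0}·p_k·p_{3}.
k=1: 0 + 7140 + 34·35·34 = 47600; k=2: 7140 + 0 + 34·6·34 = 14076.
Minimum: 14076 at k=2.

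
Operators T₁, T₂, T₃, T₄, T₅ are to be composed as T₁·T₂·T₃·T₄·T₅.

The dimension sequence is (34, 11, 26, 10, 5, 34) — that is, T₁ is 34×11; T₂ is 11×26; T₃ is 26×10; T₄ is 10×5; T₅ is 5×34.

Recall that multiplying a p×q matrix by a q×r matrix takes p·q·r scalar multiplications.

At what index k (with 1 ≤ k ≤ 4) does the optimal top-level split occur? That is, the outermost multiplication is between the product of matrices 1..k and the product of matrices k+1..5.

Adjacent pairs: T₁T₂ = 34·11·26 = 9724; T₂T₃ = 11·26·10 = 2860; T₃T₄ = 26·10·5 = 1300; T₄T₅ = 10·5·34 = 1700.
Length 3: T₁..T₃: k=1: 0+2860+34·11·10=6600; k=2: 9724+0+34·26·10=18564 → min 6600 | T₂..T₄: k=2: 0+1300+11·26·5=2730; k=3: 2860+0+11·10·5=3410 → min 2730 | T₃..T₅: k=3: 0+1700+26·10·34=10540; k=4: 1300+0+26·5·34=5720 → min 5720.
Length 4: T₁..T₄: k=1: 0+2730+34·11·5=4600; k=2: 9724+1300+34·26·5=15444; k=3: 6600+0+34·10·5=8300 → min 4600 | T₂..T₅: k=2: 0+5720+11·26·34=15444; k=3: 2860+1700+11·10·34=8300; k=4: 2730+0+11·5·34=4600 → min 4600.
Top-level splits: k=1: (T₁..T₁)·(T₂..T₅) → 0+4600+34·11·34 = 17316; k=2: (T₁..T₂)·(T₃..T₅) → 9724+5720+34·26·34 = 45500; k=3: (T₁..T₃)·(T₄..T₅) → 6600+1700+34·10·34 = 19860; k=4: (T₁..T₄)·(T₅..T₅) → 4600+0+34·5·34 = 10380.
Best split is after T₄, i.e. k = 4.

4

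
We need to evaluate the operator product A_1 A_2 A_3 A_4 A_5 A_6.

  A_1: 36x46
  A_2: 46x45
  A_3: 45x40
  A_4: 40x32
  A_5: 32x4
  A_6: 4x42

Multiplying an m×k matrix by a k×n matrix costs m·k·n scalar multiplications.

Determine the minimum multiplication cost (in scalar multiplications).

Adjacent pairs: A_1A_2 = 36·46·45 = 74520; A_2A_3 = 46·45·40 = 82800; A_3A_4 = 45·40·32 = 57600; A_4A_5 = 40·32·4 = 5120; A_5A_6 = 32·4·42 = 5376.
Length 3: A_1..A_3: k=1: 0+82800+36·46·40=149040; k=2: 74520+0+36·45·40=139320 → min 139320 | A_2..A_4: k=2: 0+57600+46·45·32=123840; k=3: 82800+0+46·40·32=141680 → min 123840 | A_3..A_5: k=3: 0+5120+45·40·4=12320; k=4: 57600+0+45·32·4=63360 → min 12320 | A_4..A_6: k=4: 0+5376+40·32·42=59136; k=5: 5120+0+40·4·42=11840 → min 11840.
Length 4: A_1..A_4: k=1: 0+123840+36·46·32=176832; k=2: 74520+57600+36·45·32=183960; k=3: 139320+0+36·40·32=185400 → min 176832 | A_2..A_5: k=2: 0+12320+46·45·4=20600; k=3: 82800+5120+46·40·4=95280; k=4: 123840+0+46·32·4=129728 → min 20600 | A_3..A_6: k=3: 0+11840+45·40·42=87440; k=4: 57600+5376+45·32·42=123456; k=5: 12320+0+45·4·42=19880 → min 19880.
Length 5: A_1..A_5: k=1: 0+20600+36·46·4=27224; k=2: 74520+12320+36·45·4=93320; k=3: 139320+5120+36·40·4=150200; k=4: 176832+0+36·32·4=181440 → min 27224 | A_2..A_6: k=2: 0+19880+46·45·42=106820; k=3: 82800+11840+46·40·42=171920; k=4: 123840+5376+46·32·42=191040; k=5: 20600+0+46·4·42=28328 → min 28328.
Length 6: A_1..A_6: k=1: 0+28328+36·46·42=97880; k=2: 74520+19880+36·45·42=162440; k=3: 139320+11840+36·40·42=211640; k=4: 176832+5376+36·32·42=230592; k=5: 27224+0+36·4·42=33272 → min 33272.
Optimal order: ((A_1 (A_2 (A_3 (A_4 A_5)))) A_6) with cost 33272.

33272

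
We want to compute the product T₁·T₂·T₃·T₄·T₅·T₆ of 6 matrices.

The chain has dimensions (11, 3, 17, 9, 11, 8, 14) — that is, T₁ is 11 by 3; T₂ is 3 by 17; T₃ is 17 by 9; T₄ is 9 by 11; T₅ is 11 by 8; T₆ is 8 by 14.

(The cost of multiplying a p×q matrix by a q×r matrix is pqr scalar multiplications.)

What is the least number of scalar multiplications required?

1818

Adjacent pairs: T₁T₂ = 11·3·17 = 561; T₂T₃ = 3·17·9 = 459; T₃T₄ = 17·9·11 = 1683; T₄T₅ = 9·11·8 = 792; T₅T₆ = 11·8·14 = 1232.
Length 3: T₁..T₃: k=1: 0+459+11·3·9=756; k=2: 561+0+11·17·9=2244 → min 756 | T₂..T₄: k=2: 0+1683+3·17·11=2244; k=3: 459+0+3·9·11=756 → min 756 | T₃..T₅: k=3: 0+792+17·9·8=2016; k=4: 1683+0+17·11·8=3179 → min 2016 | T₄..T₆: k=4: 0+1232+9·11·14=2618; k=5: 792+0+9·8·14=1800 → min 1800.
Length 4: T₁..T₄: k=1: 0+756+11·3·11=1119; k=2: 561+1683+11·17·11=4301; k=3: 756+0+11·9·11=1845 → min 1119 | T₂..T₅: k=2: 0+2016+3·17·8=2424; k=3: 459+792+3·9·8=1467; k=4: 756+0+3·11·8=1020 → min 1020 | T₃..T₆: k=3: 0+1800+17·9·14=3942; k=4: 1683+1232+17·11·14=5533; k=5: 2016+0+17·8·14=3920 → min 3920.
Length 5: T₁..T₅: k=1: 0+1020+11·3·8=1284; k=2: 561+2016+11·17·8=4073; k=3: 756+792+11·9·8=2340; k=4: 1119+0+11·11·8=2087 → min 1284 | T₂..T₆: k=2: 0+3920+3·17·14=4634; k=3: 459+1800+3·9·14=2637; k=4: 756+1232+3·11·14=2450; k=5: 1020+0+3·8·14=1356 → min 1356.
Length 6: T₁..T₆: k=1: 0+1356+11·3·14=1818; k=2: 561+3920+11·17·14=7099; k=3: 756+1800+11·9·14=3942; k=4: 1119+1232+11·11·14=4045; k=5: 1284+0+11·8·14=2516 → min 1818.
Optimal order: (T₁·((((T₂·T₃)·T₄)·T₅)·T₆)) with cost 1818.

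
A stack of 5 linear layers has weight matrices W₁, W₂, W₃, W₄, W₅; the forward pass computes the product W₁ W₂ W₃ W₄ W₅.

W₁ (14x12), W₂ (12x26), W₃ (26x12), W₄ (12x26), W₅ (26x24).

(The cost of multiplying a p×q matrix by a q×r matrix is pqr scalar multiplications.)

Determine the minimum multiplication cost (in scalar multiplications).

Adjacent pairs: W₁W₂ = 14·12·26 = 4368; W₂W₃ = 12·26·12 = 3744; W₃W₄ = 26·12·26 = 8112; W₄W₅ = 12·26·24 = 7488.
Length 3: W₁..W₃: k=1: 0+3744+14·12·12=5760; k=2: 4368+0+14·26·12=8736 → min 5760 | W₂..W₄: k=2: 0+8112+12·26·26=16224; k=3: 3744+0+12·12·26=7488 → min 7488 | W₃..W₅: k=3: 0+7488+26·12·24=14976; k=4: 8112+0+26·26·24=24336 → min 14976.
Length 4: W₁..W₄: k=1: 0+7488+14·12·26=11856; k=2: 4368+8112+14·26·26=21944; k=3: 5760+0+14·12·26=10128 → min 10128 | W₂..W₅: k=2: 0+14976+12·26·24=22464; k=3: 3744+7488+12·12·24=14688; k=4: 7488+0+12·26·24=14976 → min 14688.
Length 5: W₁..W₅: k=1: 0+14688+14·12·24=18720; k=2: 4368+14976+14·26·24=28080; k=3: 5760+7488+14·12·24=17280; k=4: 10128+0+14·26·24=18864 → min 17280.
Optimal order: ((W₁ (W₂ W₃)) (W₄ W₅)) with cost 17280.

17280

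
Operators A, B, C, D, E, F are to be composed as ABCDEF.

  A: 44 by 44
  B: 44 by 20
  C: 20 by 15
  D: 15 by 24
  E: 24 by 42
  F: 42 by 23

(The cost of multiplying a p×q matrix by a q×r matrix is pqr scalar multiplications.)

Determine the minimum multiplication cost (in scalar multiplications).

Adjacent pairs: AB = 44·44·20 = 38720; BC = 44·20·15 = 13200; CD = 20·15·24 = 7200; DE = 15·24·42 = 15120; EF = 24·42·23 = 23184.
Length 3: A..C: k=1: 0+13200+44·44·15=42240; k=2: 38720+0+44·20·15=51920 → min 42240 | B..D: k=2: 0+7200+44·20·24=28320; k=3: 13200+0+44·15·24=29040 → min 28320 | C..E: k=3: 0+15120+20·15·42=27720; k=4: 7200+0+20·24·42=27360 → min 27360 | D..F: k=4: 0+23184+15·24·23=31464; k=5: 15120+0+15·42·23=29610 → min 29610.
Length 4: A..D: k=1: 0+28320+44·44·24=74784; k=2: 38720+7200+44·20·24=67040; k=3: 42240+0+44·15·24=58080 → min 58080 | B..E: k=2: 0+27360+44·20·42=64320; k=3: 13200+15120+44·15·42=56040; k=4: 28320+0+44·24·42=72672 → min 56040 | C..F: k=3: 0+29610+20·15·23=36510; k=4: 7200+23184+20·24·23=41424; k=5: 27360+0+20·42·23=46680 → min 36510.
Length 5: A..E: k=1: 0+56040+44·44·42=137352; k=2: 38720+27360+44·20·42=103040; k=3: 42240+15120+44·15·42=85080; k=4: 58080+0+44·24·42=102432 → min 85080 | B..F: k=2: 0+36510+44·20·23=56750; k=3: 13200+29610+44·15·23=57990; k=4: 28320+23184+44·24·23=75792; k=5: 56040+0+44·42·23=98544 → min 56750.
Length 6: A..F: k=1: 0+56750+44·44·23=101278; k=2: 38720+36510+44·20·23=95470; k=3: 42240+29610+44·15·23=87030; k=4: 58080+23184+44·24·23=105552; k=5: 85080+0+44·42·23=127584 → min 87030.
Optimal order: ((A(BC))((DE)F)) with cost 87030.

87030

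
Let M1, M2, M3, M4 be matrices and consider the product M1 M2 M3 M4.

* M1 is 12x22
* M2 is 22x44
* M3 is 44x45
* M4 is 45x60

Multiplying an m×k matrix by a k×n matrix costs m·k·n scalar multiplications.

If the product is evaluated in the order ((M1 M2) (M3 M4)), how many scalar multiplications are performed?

162096

(M1 M2): 12×22 by 22×44 → 12×44, cost 12·22·44 = 11616
(M3 M4): 44×45 by 45×60 → 44×60, cost 44·45·60 = 118800
((M1 M2) (M3 M4)): 12×44 by 44×60 → 12×60, cost 12·44·60 = 31680; cumulative 162096
Total: 162096 scalar multiplications.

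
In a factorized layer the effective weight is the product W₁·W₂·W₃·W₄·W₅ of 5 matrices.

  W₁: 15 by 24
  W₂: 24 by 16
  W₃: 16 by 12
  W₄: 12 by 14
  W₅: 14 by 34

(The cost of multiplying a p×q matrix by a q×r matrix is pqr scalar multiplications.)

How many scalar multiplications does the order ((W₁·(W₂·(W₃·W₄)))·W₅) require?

(W₃·W₄): 16×12 by 12×14 → 16×14, cost 16·12·14 = 2688
(W₂·(W₃·W₄)): 24×16 by 16×14 → 24×14, cost 24·16·14 = 5376; cumulative 8064
(W₁·(W₂·(W₃·W₄))): 15×24 by 24×14 → 15×14, cost 15·24·14 = 5040; cumulative 13104
((W₁·(W₂·(W₃·W₄)))·W₅): 15×14 by 14×34 → 15×34, cost 15·14·34 = 7140; cumulative 20244
Total: 20244 scalar multiplications.

20244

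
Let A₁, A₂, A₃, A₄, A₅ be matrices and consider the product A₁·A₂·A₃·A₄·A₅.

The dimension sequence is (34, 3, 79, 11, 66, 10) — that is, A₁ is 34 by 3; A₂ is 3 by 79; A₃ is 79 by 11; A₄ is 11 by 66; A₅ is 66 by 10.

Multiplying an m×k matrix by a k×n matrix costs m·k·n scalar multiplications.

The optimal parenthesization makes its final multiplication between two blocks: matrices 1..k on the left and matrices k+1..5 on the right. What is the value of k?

Adjacent pairs: A₁A₂ = 34·3·79 = 8058; A₂A₃ = 3·79·11 = 2607; A₃A₄ = 79·11·66 = 57354; A₄A₅ = 11·66·10 = 7260.
Length 3: A₁..A₃: k=1: 0+2607+34·3·11=3729; k=2: 8058+0+34·79·11=37604 → min 3729 | A₂..A₄: k=2: 0+57354+3·79·66=72996; k=3: 2607+0+3·11·66=4785 → min 4785 | A₃..A₅: k=3: 0+7260+79·11·10=15950; k=4: 57354+0+79·66·10=109494 → min 15950.
Length 4: A₁..A₄: k=1: 0+4785+34·3·66=11517; k=2: 8058+57354+34·79·66=242688; k=3: 3729+0+34·11·66=28413 → min 11517 | A₂..A₅: k=2: 0+15950+3·79·10=18320; k=3: 2607+7260+3·11·10=10197; k=4: 4785+0+3·66·10=6765 → min 6765.
Top-level splits: k=1: (A₁..A₁)·(A₂..A₅) → 0+6765+34·3·10 = 7785; k=2: (A₁..A₂)·(A₃..A₅) → 8058+15950+34·79·10 = 50868; k=3: (A₁..A₃)·(A₄..A₅) → 3729+7260+34·11·10 = 14729; k=4: (A₁..A₄)·(A₅..A₅) → 11517+0+34·66·10 = 33957.
Best split is after A₁, i.e. k = 1.

1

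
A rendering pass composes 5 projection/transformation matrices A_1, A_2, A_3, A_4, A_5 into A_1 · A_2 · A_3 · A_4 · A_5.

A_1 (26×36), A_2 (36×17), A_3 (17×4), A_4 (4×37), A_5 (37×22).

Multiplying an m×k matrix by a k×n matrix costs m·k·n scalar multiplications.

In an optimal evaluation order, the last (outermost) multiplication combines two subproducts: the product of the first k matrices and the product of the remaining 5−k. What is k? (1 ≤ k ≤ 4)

Adjacent pairs: A_1A_2 = 26·36·17 = 15912; A_2A_3 = 36·17·4 = 2448; A_3A_4 = 17·4·37 = 2516; A_4A_5 = 4·37·22 = 3256.
Length 3: A_1..A_3: k=1: 0+2448+26·36·4=6192; k=2: 15912+0+26·17·4=17680 → min 6192 | A_2..A_4: k=2: 0+2516+36·17·37=25160; k=3: 2448+0+36·4·37=7776 → min 7776 | A_3..A_5: k=3: 0+3256+17·4·22=4752; k=4: 2516+0+17·37·22=16354 → min 4752.
Length 4: A_1..A_4: k=1: 0+7776+26·36·37=42408; k=2: 15912+2516+26·17·37=34782; k=3: 6192+0+26·4·37=10040 → min 10040 | A_2..A_5: k=2: 0+4752+36·17·22=18216; k=3: 2448+3256+36·4·22=8872; k=4: 7776+0+36·37·22=37080 → min 8872.
Top-level splits: k=1: (A_1..A_1)·(A_2..A_5) → 0+8872+26·36·22 = 29464; k=2: (A_1..A_2)·(A_3..A_5) → 15912+4752+26·17·22 = 30388; k=3: (A_1..A_3)·(A_4..A_5) → 6192+3256+26·4·22 = 11736; k=4: (A_1..A_4)·(A_5..A_5) → 10040+0+26·37·22 = 31204.
Best split is after A_3, i.e. k = 3.

3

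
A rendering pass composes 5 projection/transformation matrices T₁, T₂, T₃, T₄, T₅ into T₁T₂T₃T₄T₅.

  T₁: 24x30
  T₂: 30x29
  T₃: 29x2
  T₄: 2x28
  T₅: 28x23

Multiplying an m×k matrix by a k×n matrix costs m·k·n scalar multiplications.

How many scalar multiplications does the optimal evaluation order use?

5572

Adjacent pairs: T₁T₂ = 24·30·29 = 20880; T₂T₃ = 30·29·2 = 1740; T₃T₄ = 29·2·28 = 1624; T₄T₅ = 2·28·23 = 1288.
Length 3: T₁..T₃: k=1: 0+1740+24·30·2=3180; k=2: 20880+0+24·29·2=22272 → min 3180 | T₂..T₄: k=2: 0+1624+30·29·28=25984; k=3: 1740+0+30·2·28=3420 → min 3420 | T₃..T₅: k=3: 0+1288+29·2·23=2622; k=4: 1624+0+29·28·23=20300 → min 2622.
Length 4: T₁..T₄: k=1: 0+3420+24·30·28=23580; k=2: 20880+1624+24·29·28=41992; k=3: 3180+0+24·2·28=4524 → min 4524 | T₂..T₅: k=2: 0+2622+30·29·23=22632; k=3: 1740+1288+30·2·23=4408; k=4: 3420+0+30·28·23=22740 → min 4408.
Length 5: T₁..T₅: k=1: 0+4408+24·30·23=20968; k=2: 20880+2622+24·29·23=39510; k=3: 3180+1288+24·2·23=5572; k=4: 4524+0+24·28·23=19980 → min 5572.
Optimal order: ((T₁(T₂T₃))(T₄T₅)) with cost 5572.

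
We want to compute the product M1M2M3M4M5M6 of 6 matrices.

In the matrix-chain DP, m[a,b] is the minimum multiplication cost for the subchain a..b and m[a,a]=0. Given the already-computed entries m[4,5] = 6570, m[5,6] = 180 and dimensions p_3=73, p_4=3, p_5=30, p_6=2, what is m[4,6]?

m[4,6] = min over k∈[4,5] of m[4,k]+m[k+1,6]+p_{3}·p_k·p_{6}.
k=4: 0 + 180 + 73·3·2 = 618; k=5: 6570 + 0 + 73·30·2 = 10950.
Minimum: 618 at k=4.

618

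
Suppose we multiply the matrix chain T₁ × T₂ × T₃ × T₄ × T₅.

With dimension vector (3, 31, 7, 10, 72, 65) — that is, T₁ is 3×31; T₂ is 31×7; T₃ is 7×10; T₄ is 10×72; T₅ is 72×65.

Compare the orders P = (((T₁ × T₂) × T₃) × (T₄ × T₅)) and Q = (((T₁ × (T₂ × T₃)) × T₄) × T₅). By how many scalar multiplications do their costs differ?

Order P = (((T₁ × T₂) × T₃) × (T₄ × T₅)): (T₁ × T₂): 3×31 by 31×7 → 3×7, cost 3·31·7 = 651; ((T₁ × T₂) × T₃): 3×7 by 7×10 → 3×10, cost 3·7·10 = 210; cumulative 861; (T₄ × T₅): 10×72 by 72×65 → 10×65, cost 10·72·65 = 46800; (((T₁ × T₂) × T₃) × (T₄ × T₅)): 3×10 by 10×65 → 3×65, cost 3·10·65 = 1950; cumulative 49611. Total 49611.
Order Q = (((T₁ × (T₂ × T₃)) × T₄) × T₅): (T₂ × T₃): 31×7 by 7×10 → 31×10, cost 31·7·10 = 2170; (T₁ × (T₂ × T₃)): 3×31 by 31×10 → 3×10, cost 3·31·10 = 930; cumulative 3100; ((T₁ × (T₂ × T₃)) × T₄): 3×10 by 10×72 → 3×72, cost 3·10·72 = 2160; cumulative 5260; (((T₁ × (T₂ × T₃)) × T₄) × T₅): 3×72 by 72×65 → 3×65, cost 3·72·65 = 14040; cumulative 19300. Total 19300.
Difference: |49611 − 19300| = 30311.

30311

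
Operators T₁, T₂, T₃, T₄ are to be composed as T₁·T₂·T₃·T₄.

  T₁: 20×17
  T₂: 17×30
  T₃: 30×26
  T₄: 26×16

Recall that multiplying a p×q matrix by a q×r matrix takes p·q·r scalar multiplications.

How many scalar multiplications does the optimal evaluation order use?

25772

Adjacent pairs: T₁T₂ = 20·17·30 = 10200; T₂T₃ = 17·30·26 = 13260; T₃T₄ = 30·26·16 = 12480.
Length 3: T₁..T₃: k=1: 0+13260+20·17·26=22100; k=2: 10200+0+20·30·26=25800 → min 22100 | T₂..T₄: k=2: 0+12480+17·30·16=20640; k=3: 13260+0+17·26·16=20332 → min 20332.
Length 4: T₁..T₄: k=1: 0+20332+20·17·16=25772; k=2: 10200+12480+20·30·16=32280; k=3: 22100+0+20·26·16=30420 → min 25772.
Optimal order: (T₁·((T₂·T₃)·T₄)) with cost 25772.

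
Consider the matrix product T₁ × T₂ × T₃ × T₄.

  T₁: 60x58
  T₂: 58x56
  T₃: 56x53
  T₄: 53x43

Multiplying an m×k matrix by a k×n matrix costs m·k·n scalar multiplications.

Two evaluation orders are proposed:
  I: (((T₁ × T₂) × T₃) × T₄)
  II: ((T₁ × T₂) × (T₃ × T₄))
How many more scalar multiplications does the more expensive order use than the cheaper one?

Order I = (((T₁ × T₂) × T₃) × T₄): (T₁ × T₂): 60×58 by 58×56 → 60×56, cost 60·58·56 = 194880; ((T₁ × T₂) × T₃): 60×56 by 56×53 → 60×53, cost 60·56·53 = 178080; cumulative 372960; (((T₁ × T₂) × T₃) × T₄): 60×53 by 53×43 → 60×43, cost 60·53·43 = 136740; cumulative 509700. Total 509700.
Order II = ((T₁ × T₂) × (T₃ × T₄)): (T₁ × T₂): 60×58 by 58×56 → 60×56, cost 60·58·56 = 194880; (T₃ × T₄): 56×53 by 53×43 → 56×43, cost 56·53·43 = 127624; ((T₁ × T₂) × (T₃ × T₄)): 60×56 by 56×43 → 60×43, cost 60·56·43 = 144480; cumulative 466984. Total 466984.
Difference: |509700 − 466984| = 42716.

42716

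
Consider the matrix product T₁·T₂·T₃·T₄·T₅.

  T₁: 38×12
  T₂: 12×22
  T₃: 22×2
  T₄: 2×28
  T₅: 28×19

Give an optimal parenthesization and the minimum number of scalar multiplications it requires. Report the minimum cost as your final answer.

3948

Adjacent pairs: T₁T₂ = 38·12·22 = 10032; T₂T₃ = 12·22·2 = 528; T₃T₄ = 22·2·28 = 1232; T₄T₅ = 2·28·19 = 1064.
Length 3: T₁..T₃: k=1: 0+528+38·12·2=1440; k=2: 10032+0+38·22·2=11704 → min 1440 | T₂..T₄: k=2: 0+1232+12·22·28=8624; k=3: 528+0+12·2·28=1200 → min 1200 | T₃..T₅: k=3: 0+1064+22·2·19=1900; k=4: 1232+0+22·28·19=12936 → min 1900.
Length 4: T₁..T₄: k=1: 0+1200+38·12·28=13968; k=2: 10032+1232+38·22·28=34672; k=3: 1440+0+38·2·28=3568 → min 3568 | T₂..T₅: k=2: 0+1900+12·22·19=6916; k=3: 528+1064+12·2·19=2048; k=4: 1200+0+12·28·19=7584 → min 2048.
Length 5: T₁..T₅: k=1: 0+2048+38·12·19=10712; k=2: 10032+1900+38·22·19=27816; k=3: 1440+1064+38·2·19=3948; k=4: 3568+0+38·28·19=23784 → min 3948.
Optimal parenthesization: ((T₁·(T₂·T₃))·(T₄·T₅)) with cost 3948.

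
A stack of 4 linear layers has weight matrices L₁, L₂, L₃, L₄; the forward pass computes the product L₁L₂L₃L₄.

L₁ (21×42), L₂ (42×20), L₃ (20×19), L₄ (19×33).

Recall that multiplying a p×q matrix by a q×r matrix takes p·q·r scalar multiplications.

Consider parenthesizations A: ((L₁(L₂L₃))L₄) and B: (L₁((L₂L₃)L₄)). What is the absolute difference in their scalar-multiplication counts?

Order A = ((L₁(L₂L₃))L₄): (L₂L₃): 42×20 by 20×19 → 42×19, cost 42·20·19 = 15960; (L₁(L₂L₃)): 21×42 by 42×19 → 21×19, cost 21·42·19 = 16758; cumulative 32718; ((L₁(L₂L₃))L₄): 21×19 by 19×33 → 21×33, cost 21·19·33 = 13167; cumulative 45885. Total 45885.
Order B = (L₁((L₂L₃)L₄)): (L₂L₃): 42×20 by 20×19 → 42×19, cost 42·20·19 = 15960; ((L₂L₃)L₄): 42×19 by 19×33 → 42×33, cost 42·19·33 = 26334; cumulative 42294; (L₁((L₂L₃)L₄)): 21×42 by 42×33 → 21×33, cost 21·42·33 = 29106; cumulative 71400. Total 71400.
Difference: |45885 − 71400| = 25515.

25515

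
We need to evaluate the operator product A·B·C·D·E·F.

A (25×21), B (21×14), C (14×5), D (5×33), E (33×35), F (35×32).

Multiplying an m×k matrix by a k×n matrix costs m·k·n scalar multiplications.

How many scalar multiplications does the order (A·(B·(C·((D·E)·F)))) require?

(D·E): 5×33 by 33×35 → 5×35, cost 5·33·35 = 5775
((D·E)·F): 5×35 by 35×32 → 5×32, cost 5·35·32 = 5600; cumulative 11375
(C·((D·E)·F)): 14×5 by 5×32 → 14×32, cost 14·5·32 = 2240; cumulative 13615
(B·(C·((D·E)·F))): 21×14 by 14×32 → 21×32, cost 21·14·32 = 9408; cumulative 23023
(A·(B·(C·((D·E)·F)))): 25×21 by 21×32 → 25×32, cost 25·21·32 = 16800; cumulative 39823
Total: 39823 scalar multiplications.

39823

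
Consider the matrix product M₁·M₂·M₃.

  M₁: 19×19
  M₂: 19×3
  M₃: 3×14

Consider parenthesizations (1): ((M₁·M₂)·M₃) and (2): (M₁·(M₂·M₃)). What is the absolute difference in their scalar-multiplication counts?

Order (1) = ((M₁·M₂)·M₃): (M₁·M₂): 19×19 by 19×3 → 19×3, cost 19·19·3 = 1083; ((M₁·M₂)·M₃): 19×3 by 3×14 → 19×14, cost 19·3·14 = 798; cumulative 1881. Total 1881.
Order (2) = (M₁·(M₂·M₃)): (M₂·M₃): 19×3 by 3×14 → 19×14, cost 19·3·14 = 798; (M₁·(M₂·M₃)): 19×19 by 19×14 → 19×14, cost 19·19·14 = 5054; cumulative 5852. Total 5852.
Difference: |1881 − 5852| = 3971.

3971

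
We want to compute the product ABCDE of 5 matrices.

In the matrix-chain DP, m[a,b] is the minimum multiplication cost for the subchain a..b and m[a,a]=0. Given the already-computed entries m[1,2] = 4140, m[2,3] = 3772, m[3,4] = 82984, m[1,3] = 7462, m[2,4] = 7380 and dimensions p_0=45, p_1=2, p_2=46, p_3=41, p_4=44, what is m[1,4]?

m[1,4] = min over k∈[1,3] of m[1,k]+m[k+1,4]+p_{0}·p_k·p_{4}.
k=1: 0 + 7380 + 45·2·44 = 11340; k=2: 4140 + 82984 + 45·46·44 = 178204; k=3: 7462 + 0 + 45·41·44 = 88642.
Minimum: 11340 at k=1.

11340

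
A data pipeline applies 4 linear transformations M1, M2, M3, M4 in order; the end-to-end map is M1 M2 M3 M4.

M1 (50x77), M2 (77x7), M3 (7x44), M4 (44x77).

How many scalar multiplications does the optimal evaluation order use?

Adjacent pairs: M1M2 = 50·77·7 = 26950; M2M3 = 77·7·44 = 23716; M3M4 = 7·44·77 = 23716.
Length 3: M1..M3: k=1: 0+23716+50·77·44=193116; k=2: 26950+0+50·7·44=42350 → min 42350 | M2..M4: k=2: 0+23716+77·7·77=65219; k=3: 23716+0+77·44·77=284592 → min 65219.
Length 4: M1..M4: k=1: 0+65219+50·77·77=361669; k=2: 26950+23716+50·7·77=77616; k=3: 42350+0+50·44·77=211750 → min 77616.
Optimal order: ((M1 M2) (M3 M4)) with cost 77616.

77616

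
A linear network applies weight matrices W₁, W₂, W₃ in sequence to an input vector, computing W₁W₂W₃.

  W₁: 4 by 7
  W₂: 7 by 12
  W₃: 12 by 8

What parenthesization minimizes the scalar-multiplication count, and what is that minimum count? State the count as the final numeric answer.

720

(W₁(W₂W₃)): cost 896.
((W₁W₂)W₃): cost 720.
Optimal: ((W₁W₂)W₃) with cost 720.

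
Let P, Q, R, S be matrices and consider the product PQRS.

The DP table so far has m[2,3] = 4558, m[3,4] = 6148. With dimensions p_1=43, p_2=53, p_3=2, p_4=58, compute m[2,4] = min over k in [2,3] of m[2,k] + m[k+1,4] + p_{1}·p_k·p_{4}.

m[2,4] = min over k∈[2,3] of m[2,k]+m[k+1,4]+p_{1}·p_k·p_{4}.
k=2: 0 + 6148 + 43·53·58 = 138330; k=3: 4558 + 0 + 43·2·58 = 9546.
Minimum: 9546 at k=3.

9546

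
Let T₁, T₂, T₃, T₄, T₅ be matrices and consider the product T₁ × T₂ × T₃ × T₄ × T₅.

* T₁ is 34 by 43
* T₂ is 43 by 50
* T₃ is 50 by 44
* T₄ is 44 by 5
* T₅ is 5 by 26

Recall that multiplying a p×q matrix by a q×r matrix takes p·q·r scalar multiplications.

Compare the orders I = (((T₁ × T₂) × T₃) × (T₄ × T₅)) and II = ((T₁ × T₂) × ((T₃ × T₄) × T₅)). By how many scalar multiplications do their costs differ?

57716

Order I = (((T₁ × T₂) × T₃) × (T₄ × T₅)): (T₁ × T₂): 34×43 by 43×50 → 34×50, cost 34·43·50 = 73100; ((T₁ × T₂) × T₃): 34×50 by 50×44 → 34×44, cost 34·50·44 = 74800; cumulative 147900; (T₄ × T₅): 44×5 by 5×26 → 44×26, cost 44·5·26 = 5720; (((T₁ × T₂) × T₃) × (T₄ × T₅)): 34×44 by 44×26 → 34×26, cost 34·44·26 = 38896; cumulative 192516. Total 192516.
Order II = ((T₁ × T₂) × ((T₃ × T₄) × T₅)): (T₁ × T₂): 34×43 by 43×50 → 34×50, cost 34·43·50 = 73100; (T₃ × T₄): 50×44 by 44×5 → 50×5, cost 50·44·5 = 11000; ((T₃ × T₄) × T₅): 50×5 by 5×26 → 50×26, cost 50·5·26 = 6500; cumulative 17500; ((T₁ × T₂) × ((T₃ × T₄) × T₅)): 34×50 by 50×26 → 34×26, cost 34·50·26 = 44200; cumulative 134800. Total 134800.
Difference: |192516 − 134800| = 57716.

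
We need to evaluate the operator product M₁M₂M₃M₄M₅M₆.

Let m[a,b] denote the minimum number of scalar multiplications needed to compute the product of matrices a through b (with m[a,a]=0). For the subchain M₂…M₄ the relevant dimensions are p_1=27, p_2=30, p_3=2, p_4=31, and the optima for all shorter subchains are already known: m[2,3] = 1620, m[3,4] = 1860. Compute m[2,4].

m[2,4] = min over k∈[2,3] of m[2,k]+m[k+1,4]+p_{1}·p_k·p_{4}.
k=2: 0 + 1860 + 27·30·31 = 26970; k=3: 1620 + 0 + 27·2·31 = 3294.
Minimum: 3294 at k=3.

3294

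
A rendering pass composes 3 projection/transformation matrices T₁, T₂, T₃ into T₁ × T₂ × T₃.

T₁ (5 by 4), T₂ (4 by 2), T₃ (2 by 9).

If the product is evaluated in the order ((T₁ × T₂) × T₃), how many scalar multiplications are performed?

(T₁ × T₂): 5×4 by 4×2 → 5×2, cost 5·4·2 = 40
((T₁ × T₂) × T₃): 5×2 by 2×9 → 5×9, cost 5·2·9 = 90; cumulative 130
Total: 130 scalar multiplications.

130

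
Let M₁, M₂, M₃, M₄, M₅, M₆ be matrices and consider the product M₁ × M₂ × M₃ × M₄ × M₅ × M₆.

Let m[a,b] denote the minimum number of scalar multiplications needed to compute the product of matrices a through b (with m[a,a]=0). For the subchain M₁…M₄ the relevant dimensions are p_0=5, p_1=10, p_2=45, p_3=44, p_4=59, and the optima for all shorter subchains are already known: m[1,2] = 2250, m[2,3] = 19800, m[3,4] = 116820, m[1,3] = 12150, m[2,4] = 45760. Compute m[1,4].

25130

m[1,4] = min over k∈[1,3] of m[1,k]+m[k+1,4]+p_{0}·p_k·p_{4}.
k=1: 0 + 45760 + 5·10·59 = 48710; k=2: 2250 + 116820 + 5·45·59 = 132345; k=3: 12150 + 0 + 5·44·59 = 25130.
Minimum: 25130 at k=3.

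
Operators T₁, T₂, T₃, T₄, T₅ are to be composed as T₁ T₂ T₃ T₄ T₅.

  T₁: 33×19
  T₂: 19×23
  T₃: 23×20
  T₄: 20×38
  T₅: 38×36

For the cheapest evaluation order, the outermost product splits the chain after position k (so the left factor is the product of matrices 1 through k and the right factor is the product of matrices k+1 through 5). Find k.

1

Adjacent pairs: T₁T₂ = 33·19·23 = 14421; T₂T₃ = 19·23·20 = 8740; T₃T₄ = 23·20·38 = 17480; T₄T₅ = 20·38·36 = 27360.
Length 3: T₁..T₃: k=1: 0+8740+33·19·20=21280; k=2: 14421+0+33·23·20=29601 → min 21280 | T₂..T₄: k=2: 0+17480+19·23·38=34086; k=3: 8740+0+19·20·38=23180 → min 23180 | T₃..T₅: k=3: 0+27360+23·20·36=43920; k=4: 17480+0+23·38·36=48944 → min 43920.
Length 4: T₁..T₄: k=1: 0+23180+33·19·38=47006; k=2: 14421+17480+33·23·38=60743; k=3: 21280+0+33·20·38=46360 → min 46360 | T₂..T₅: k=2: 0+43920+19·23·36=59652; k=3: 8740+27360+19·20·36=49780; k=4: 23180+0+19·38·36=49172 → min 49172.
Top-level splits: k=1: (T₁..T₁)·(T₂..T₅) → 0+49172+33·19·36 = 71744; k=2: (T₁..T₂)·(T₃..T₅) → 14421+43920+33·23·36 = 85665; k=3: (T₁..T₃)·(T₄..T₅) → 21280+27360+33·20·36 = 72400; k=4: (T₁..T₄)·(T₅..T₅) → 46360+0+33·38·36 = 91504.
Best split is after T₁, i.e. k = 1.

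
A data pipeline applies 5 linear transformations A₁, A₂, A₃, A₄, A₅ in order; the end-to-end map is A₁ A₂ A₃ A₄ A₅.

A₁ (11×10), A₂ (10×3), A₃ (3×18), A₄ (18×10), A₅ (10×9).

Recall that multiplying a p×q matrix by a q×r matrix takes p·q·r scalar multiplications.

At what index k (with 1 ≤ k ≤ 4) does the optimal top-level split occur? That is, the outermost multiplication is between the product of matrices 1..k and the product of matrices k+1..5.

2

Adjacent pairs: A₁A₂ = 11·10·3 = 330; A₂A₃ = 10·3·18 = 540; A₃A₄ = 3·18·10 = 540; A₄A₅ = 18·10·9 = 1620.
Length 3: A₁..A₃: k=1: 0+540+11·10·18=2520; k=2: 330+0+11·3·18=924 → min 924 | A₂..A₄: k=2: 0+540+10·3·10=840; k=3: 540+0+10·18·10=2340 → min 840 | A₃..A₅: k=3: 0+1620+3·18·9=2106; k=4: 540+0+3·10·9=810 → min 810.
Length 4: A₁..A₄: k=1: 0+840+11·10·10=1940; k=2: 330+540+11·3·10=1200; k=3: 924+0+11·18·10=2904 → min 1200 | A₂..A₅: k=2: 0+810+10·3·9=1080; k=3: 540+1620+10·18·9=3780; k=4: 840+0+10·10·9=1740 → min 1080.
Top-level splits: k=1: (A₁..A₁)·(A₂..A₅) → 0+1080+11·10·9 = 2070; k=2: (A₁..A₂)·(A₃..A₅) → 330+810+11·3·9 = 1437; k=3: (A₁..A₃)·(A₄..A₅) → 924+1620+11·18·9 = 4326; k=4: (A₁..A₄)·(A₅..A₅) → 1200+0+11·10·9 = 2190.
Best split is after A₂, i.e. k = 2.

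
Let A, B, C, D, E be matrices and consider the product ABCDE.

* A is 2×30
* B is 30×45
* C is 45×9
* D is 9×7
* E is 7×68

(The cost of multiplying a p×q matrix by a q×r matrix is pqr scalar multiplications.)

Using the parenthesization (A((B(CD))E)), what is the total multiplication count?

30645

(CD): 45×9 by 9×7 → 45×7, cost 45·9·7 = 2835
(B(CD)): 30×45 by 45×7 → 30×7, cost 30·45·7 = 9450; cumulative 12285
((B(CD))E): 30×7 by 7×68 → 30×68, cost 30·7·68 = 14280; cumulative 26565
(A((B(CD))E)): 2×30 by 30×68 → 2×68, cost 2·30·68 = 4080; cumulative 30645
Total: 30645 scalar multiplications.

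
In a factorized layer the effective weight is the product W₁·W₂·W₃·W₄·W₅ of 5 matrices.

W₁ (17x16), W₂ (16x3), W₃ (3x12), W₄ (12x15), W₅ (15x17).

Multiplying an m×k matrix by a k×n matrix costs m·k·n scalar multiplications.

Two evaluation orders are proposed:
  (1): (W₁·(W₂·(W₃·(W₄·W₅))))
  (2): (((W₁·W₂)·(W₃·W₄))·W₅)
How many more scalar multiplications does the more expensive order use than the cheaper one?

Order (1) = (W₁·(W₂·(W₃·(W₄·W₅)))): (W₄·W₅): 12×15 by 15×17 → 12×17, cost 12·15·17 = 3060; (W₃·(W₄·W₅)): 3×12 by 12×17 → 3×17, cost 3·12·17 = 612; cumulative 3672; (W₂·(W₃·(W₄·W₅))): 16×3 by 3×17 → 16×17, cost 16·3·17 = 816; cumulative 4488; (W₁·(W₂·(W₃·(W₄·W₅)))): 17×16 by 16×17 → 17×17, cost 17·16·17 = 4624; cumulative 9112. Total 9112.
Order (2) = (((W₁·W₂)·(W₃·W₄))·W₅): (W₁·W₂): 17×16 by 16×3 → 17×3, cost 17·16·3 = 816; (W₃·W₄): 3×12 by 12×15 → 3×15, cost 3·12·15 = 540; ((W₁·W₂)·(W₃·W₄)): 17×3 by 3×15 → 17×15, cost 17·3·15 = 765; cumulative 2121; (((W₁·W₂)·(W₃·W₄))·W₅): 17×15 by 15×17 → 17×17, cost 17·15·17 = 4335; cumulative 6456. Total 6456.
Difference: |9112 − 6456| = 2656.

2656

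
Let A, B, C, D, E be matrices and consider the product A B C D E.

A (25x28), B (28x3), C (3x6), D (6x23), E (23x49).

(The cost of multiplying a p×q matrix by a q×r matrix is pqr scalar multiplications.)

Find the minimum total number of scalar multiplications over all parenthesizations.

9570

Adjacent pairs: AB = 25·28·3 = 2100; BC = 28·3·6 = 504; CD = 3·6·23 = 414; DE = 6·23·49 = 6762.
Length 3: A..C: k=1: 0+504+25·28·6=4704; k=2: 2100+0+25·3·6=2550 → min 2550 | B..D: k=2: 0+414+28·3·23=2346; k=3: 504+0+28·6·23=4368 → min 2346 | C..E: k=3: 0+6762+3·6·49=7644; k=4: 414+0+3·23·49=3795 → min 3795.
Length 4: A..D: k=1: 0+2346+25·28·23=18446; k=2: 2100+414+25·3·23=4239; k=3: 2550+0+25·6·23=6000 → min 4239 | B..E: k=2: 0+3795+28·3·49=7911; k=3: 504+6762+28·6·49=15498; k=4: 2346+0+28·23·49=33902 → min 7911.
Length 5: A..E: k=1: 0+7911+25·28·49=42211; k=2: 2100+3795+25·3·49=9570; k=3: 2550+6762+25·6·49=16662; k=4: 4239+0+25·23·49=32414 → min 9570.
Optimal order: ((A B) ((C D) E)) with cost 9570.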